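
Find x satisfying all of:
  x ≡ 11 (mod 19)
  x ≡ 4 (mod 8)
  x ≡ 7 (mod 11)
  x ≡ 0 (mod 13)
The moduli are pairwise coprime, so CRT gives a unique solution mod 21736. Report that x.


Product of moduli M = 19 · 8 · 11 · 13 = 21736.
Merge one congruence at a time:
  Start: x ≡ 11 (mod 19).
  Combine with x ≡ 4 (mod 8); new modulus lcm = 152.
    Write x = 11 + 19·t and substitute into x ≡ 4 (mod 8): 19·t ≡ 4 − 11 = -7 (mod 8).
    Reduce coefficients mod 8: 3·t ≡ 1 (mod 8).
    The inverse of 3 mod 8 is 3 (since 3·3 = 9 = 1·8 + 1), so t ≡ 3·1 = 3 ≡ 3 (mod 8).
    Then x = 11 + 19·3 = 68, valid modulo lcm(19, 8) = 152: x ≡ 68 (mod 152).
  Combine with x ≡ 7 (mod 11); new modulus lcm = 1672.
    Write x = 68 + 152·t and substitute into x ≡ 7 (mod 11): 152·t ≡ 7 − 68 = -61 (mod 11).
    Reduce coefficients mod 11: 9·t ≡ 5 (mod 11).
    The inverse of 9 mod 11 is 5 (since 9·5 = 45 = 4·11 + 1), so t ≡ 5·5 = 25 ≡ 3 (mod 11).
    Then x = 68 + 152·3 = 524, valid modulo lcm(152, 11) = 1672: x ≡ 524 (mod 1672).
  Combine with x ≡ 0 (mod 13); new modulus lcm = 21736.
    Write x = 524 + 1672·t and substitute into x ≡ 0 (mod 13): 1672·t ≡ 0 − 524 = -524 (mod 13).
    Reduce coefficients mod 13: 8·t ≡ 9 (mod 13).
    The inverse of 8 mod 13 is 5 (since 8·5 = 40 = 3·13 + 1), so t ≡ 5·9 = 45 ≡ 6 (mod 13).
    Then x = 524 + 1672·6 = 10556, valid modulo lcm(1672, 13) = 21736: x ≡ 10556 (mod 21736).
Verify against each original: 10556 mod 19 = 11, 10556 mod 8 = 4, 10556 mod 11 = 7, 10556 mod 13 = 0.

x ≡ 10556 (mod 21736).


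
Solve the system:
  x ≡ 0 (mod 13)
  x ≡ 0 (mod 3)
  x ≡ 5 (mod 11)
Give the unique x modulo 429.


Moduli 13, 3, 11 are pairwise coprime; by CRT there is a unique solution modulo M = 13 · 3 · 11 = 429.
Solve pairwise, accumulating the modulus:
  Start with x ≡ 0 (mod 13).
  Combine with x ≡ 0 (mod 3): since gcd(13, 3) = 1, we get a unique residue mod 39.
    Write x = 0 + 13·t and substitute into x ≡ 0 (mod 3): 13·t ≡ 0 − 0 = 0 (mod 3).
    Reduce coefficients mod 3: 1·t ≡ 0 (mod 3).
    So t ≡ 0 (mod 3).
    Then x = 0 + 13·0 = 0, valid modulo lcm(13, 3) = 39: x ≡ 0 (mod 39).
  Combine with x ≡ 5 (mod 11): since gcd(39, 11) = 1, we get a unique residue mod 429.
    Write x = 0 + 39·t and substitute into x ≡ 5 (mod 11): 39·t ≡ 5 − 0 = 5 (mod 11).
    Reduce coefficients mod 11: 6·t ≡ 5 (mod 11).
    The inverse of 6 mod 11 is 2 (since 6·2 = 12 = 1·11 + 1), so t ≡ 2·5 = 10 ≡ 10 (mod 11).
    Then x = 0 + 39·10 = 390, valid modulo lcm(39, 11) = 429: x ≡ 390 (mod 429).
Verify: 390 mod 13 = 0 ✓, 390 mod 3 = 0 ✓, 390 mod 11 = 5 ✓.

x ≡ 390 (mod 429).


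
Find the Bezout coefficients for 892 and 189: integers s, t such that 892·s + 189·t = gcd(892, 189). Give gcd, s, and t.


Euclidean algorithm on (892, 189) — divide until remainder is 0:
  892 = 4 · 189 + 136
  189 = 1 · 136 + 53
  136 = 2 · 53 + 30
  53 = 1 · 30 + 23
  30 = 1 · 23 + 7
  23 = 3 · 7 + 2
  7 = 3 · 2 + 1
  2 = 2 · 1 + 0
gcd(892, 189) = 1.
Track Bezout coefficients alongside the remainders: start with r₀ = 892 = a·1 + b·0 (s = 1, t = 0) and r₁ = 189 = a·0 + b·1 (s = 0, t = 1); each new remainder r_{k+1} = r_{k-1} − q_k·r_k inherits s_{k+1} = s_{k-1} − q_k·s_k, t_{k+1} = t_{k-1} − q_k·t_k, so r_k = a·s_k + b·t_k at every step:
  q = 4: r = 136, s = 1 − 4·0 = 1, t = 0 − 4·1 = -4  (check: 892·1 + 189·(-4) = 136)
  q = 1: r = 53, s = 0 − 1·1 = -1, t = 1 − 1·(-4) = 5  (check: 892·(-1) + 189·5 = 53)
  q = 2: r = 30, s = 1 − 2·(-1) = 3, t = -4 − 2·5 = -14  (check: 892·3 + 189·(-14) = 30)
  q = 1: r = 23, s = -1 − 1·3 = -4, t = 5 − 1·(-14) = 19  (check: 892·(-4) + 189·19 = 23)
  q = 1: r = 7, s = 3 − 1·(-4) = 7, t = -14 − 1·19 = -33  (check: 892·7 + 189·(-33) = 7)
  q = 3: r = 2, s = -4 − 3·7 = -25, t = 19 − 3·(-33) = 118  (check: 892·(-25) + 189·118 = 2)
  q = 3: r = 1, s = 7 − 3·(-25) = 82, t = -33 − 3·118 = -387  (check: 892·82 + 189·(-387) = 1)
The row with r = 1 (the gcd) gives the Bezout coefficients s = 82, t = -387.
Result: 892 · (82) + 189 · (-387) = 1.

gcd(892, 189) = 1; s = 82, t = -387 (check: 892·82 + 189·(-387) = 1).


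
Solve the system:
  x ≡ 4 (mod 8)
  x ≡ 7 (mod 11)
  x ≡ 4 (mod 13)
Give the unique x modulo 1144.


Moduli 8, 11, 13 are pairwise coprime; by CRT there is a unique solution modulo M = 8 · 11 · 13 = 1144.
Solve pairwise, accumulating the modulus:
  Start with x ≡ 4 (mod 8).
  Combine with x ≡ 7 (mod 11): since gcd(8, 11) = 1, we get a unique residue mod 88.
    Write x = 4 + 8·t and substitute into x ≡ 7 (mod 11): 8·t ≡ 7 − 4 = 3 (mod 11).
    The inverse of 8 mod 11 is 7 (since 8·7 = 56 = 5·11 + 1), so t ≡ 7·3 = 21 ≡ 10 (mod 11).
    Then x = 4 + 8·10 = 84, valid modulo lcm(8, 11) = 88: x ≡ 84 (mod 88).
  Combine with x ≡ 4 (mod 13): since gcd(88, 13) = 1, we get a unique residue mod 1144.
    Write x = 84 + 88·t and substitute into x ≡ 4 (mod 13): 88·t ≡ 4 − 84 = -80 (mod 13).
    Reduce coefficients mod 13: 10·t ≡ 11 (mod 13).
    The inverse of 10 mod 13 is 4 (since 10·4 = 40 = 3·13 + 1), so t ≡ 4·11 = 44 ≡ 5 (mod 13).
    Then x = 84 + 88·5 = 524, valid modulo lcm(88, 13) = 1144: x ≡ 524 (mod 1144).
Verify: 524 mod 8 = 4 ✓, 524 mod 11 = 7 ✓, 524 mod 13 = 4 ✓.

x ≡ 524 (mod 1144).


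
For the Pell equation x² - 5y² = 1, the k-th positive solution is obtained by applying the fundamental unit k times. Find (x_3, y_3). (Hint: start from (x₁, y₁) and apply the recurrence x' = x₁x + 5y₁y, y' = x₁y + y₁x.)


Step 1: Find the fundamental solution (x₁, y₁) of x² - 5y² = 1.
  Expand √5 as a continued fraction. a₀ = ⌊√5⌋ = 2; iterate m_{k+1} = d_k·a_k − m_k, d_{k+1} = (5 − m_{k+1}²)/d_k, a_{k+1} = ⌊(a₀ + m_{k+1})/d_{k+1}⌋ (starting m₀ = 0, d₀ = 1), with convergents p_k = a_k·p_{k-1} + p_{k-2}, q_k = a_k·q_{k-1} + q_{k-2} (p₋₁ = 1, q₋₁ = 0):
  k = 0: a₀ = 2; p₀/q₀ = 2/1; p₀² − 5·q₀² = 4 − 5 = -1.
  k = 1: m = 2, d = 1, a = ⌊(2 + 2)/1⌋ = 4; p/q = (4·2 + 1)/(4·1 + 0) = 9/4; p² − 5·q² = 81 − 80 = 1.
  The first convergent with p² − 5·q² = 1 gives the fundamental solution (x₁, y₁) = (9, 4).
Step 2: Apply the recurrence (x_{n+1}, y_{n+1}) = (x₁x_n + 5y₁y_n, x₁y_n + y₁x_n) repeatedly.
  From (x_1, y_1) = (9, 4): x_2 = 9·9 + 5·4·4 = 161; y_2 = 9·4 + 4·9 = 72.
  From (x_2, y_2) = (161, 72): x_3 = 9·161 + 5·4·72 = 2889; y_3 = 9·72 + 4·161 = 1292.
Step 3: Verify x_3² - 5·y_3² = 8346321 - 8346320 = 1 (should be 1). ✓

(x_1, y_1) = (9, 4); (x_3, y_3) = (2889, 1292).


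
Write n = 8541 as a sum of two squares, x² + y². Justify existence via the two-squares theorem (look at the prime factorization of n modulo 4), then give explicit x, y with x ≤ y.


Step 1: Factor n = 8541 = 3^2 · 13 · 73.
Step 2: Check the mod-4 condition on each prime factor: 3 ≡ 3 (mod 4), exponent 2 (must be even); 13 ≡ 1 (mod 4), exponent 1; 73 ≡ 1 (mod 4), exponent 1.
All primes ≡ 3 (mod 4) appear to even exponent (or don't appear), so by the two-squares theorem n IS expressible as a sum of two squares.
Step 3: Build a representation. Group n = k² · m with k = 3 and m = 13 · 73 = 949 (a product of primes ≡ 1 (mod 4)); a representation of m scales to one of n via (k·x)² + (k·y)² = k²(x² + y²). Each prime p ≡ 1 (mod 4) is itself a sum of two squares; find a² by testing p − a² for a perfect square:
  13: 13 − 1² = 12, 13 − 2² = 9 = 3² ⇒ 13 = 2² + 3².
  73: 73 − 1² = 72, 73 − 2² = 69, 73 − 3² = 64 = 8² ⇒ 73 = 3² + 8².
  Combine using the Brahmagupta–Fibonacci identity (a² + b²)(c² + d²) = (ac − bd)² + (ad + bc)² = (ac + bd)² + (ad − bc)²:
  13 · 73 = 949: from (2² + 3²)(3² + 8²), take (2·3 − 3·8, 2·8 + 3·3) = (6 − 24, 16 + 9) = (-18, 25); dropping signs (only squares matter) gives (18, 25); check 18² + 25² = 324 + 625 = 949 ✓.
  Scale by k = 3: (3·18, 3·25) = (54, 75).
Step 4: Order so x ≤ y and verify: 54² + 75² = 2916 + 5625 = 8541 = n. ✓

n = 8541 = 54² + 75² (one valid representation with x ≤ y).


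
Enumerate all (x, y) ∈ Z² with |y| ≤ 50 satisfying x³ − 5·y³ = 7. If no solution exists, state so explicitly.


The equation is x³ - 5y³ = 7. For fixed y, x³ = 5·y³ + 7, so a solution requires the RHS to be a perfect cube.
Strategy: iterate y from -50 to 50, compute RHS = 5·y³ + 7, and check whether it is a (positive or negative) perfect cube.
Check small values of y:
  y = 0: RHS = 7 is not a perfect cube.
  y = 1: RHS = 12 is not a perfect cube.
  y = -1: RHS = 2 is not a perfect cube.
  y = 2: RHS = 47 is not a perfect cube.
  y = -2: RHS = -33 is not a perfect cube.
  y = 3: RHS = 142 is not a perfect cube.
  y = -3: RHS = -128 is not a perfect cube.
Continuing the search up to |y| = 50 finds no solutions either.
No (x, y) in the scanned range satisfies the equation.

No integer solutions with |y| ≤ 50.


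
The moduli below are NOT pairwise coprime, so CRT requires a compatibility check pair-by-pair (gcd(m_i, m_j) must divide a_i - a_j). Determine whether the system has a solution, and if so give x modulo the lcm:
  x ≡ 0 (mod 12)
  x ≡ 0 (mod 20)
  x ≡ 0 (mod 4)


Moduli 12, 20, 4 are not pairwise coprime, so CRT works modulo lcm(m_i) when all pairwise compatibility conditions hold.
Pairwise compatibility: gcd(m_i, m_j) must divide a_i - a_j for every pair.
Merge one congruence at a time:
  Start: x ≡ 0 (mod 12).
  Combine with x ≡ 0 (mod 20): gcd(12, 20) = 4; 0 - 0 = 0, which IS divisible by 4, so compatible.
    Write x = 0 + 12·t and substitute into x ≡ 0 (mod 20): 12·t ≡ 0 − 0 = 0 (mod 20).
    Divide the congruence (and modulus) by g = 4: 3·t ≡ 0 (mod 5).
    The inverse of 3 mod 5 is 2 (since 3·2 = 6 = 1·5 + 1), so t ≡ 2·0 = 0 ≡ 0 (mod 5).
    Then x = 0 + 12·0 = 0, valid modulo lcm(12, 20) = 60: x ≡ 0 (mod 60).
  Combine with x ≡ 0 (mod 4): gcd(60, 4) = 4; 0 - 0 = 0, which IS divisible by 4, so compatible.
    Write x = 0 + 60·t and substitute into x ≡ 0 (mod 4): 60·t ≡ 0 − 0 = 0 (mod 4).
    Divide the congruence (and modulus) by g = 4: 15·t ≡ 0 (mod 1).
    Modulo 1 every t works; take t = 0.
    Then x = 0 + 60·0 = 0, valid modulo lcm(60, 4) = 60: x ≡ 0 (mod 60).
Verify: 0 mod 12 = 0, 0 mod 20 = 0, 0 mod 4 = 0.

x ≡ 0 (mod 60).


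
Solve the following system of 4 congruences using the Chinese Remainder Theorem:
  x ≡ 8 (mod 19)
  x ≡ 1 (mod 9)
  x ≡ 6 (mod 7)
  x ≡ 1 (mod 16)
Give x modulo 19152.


Product of moduli M = 19 · 9 · 7 · 16 = 19152.
Merge one congruence at a time:
  Start: x ≡ 8 (mod 19).
  Combine with x ≡ 1 (mod 9); new modulus lcm = 171.
    Write x = 8 + 19·t and substitute into x ≡ 1 (mod 9): 19·t ≡ 1 − 8 = -7 (mod 9).
    Reduce coefficients mod 9: 1·t ≡ 2 (mod 9).
    So t ≡ 2 (mod 9).
    Then x = 8 + 19·2 = 46, valid modulo lcm(19, 9) = 171: x ≡ 46 (mod 171).
  Combine with x ≡ 6 (mod 7); new modulus lcm = 1197.
    Write x = 46 + 171·t and substitute into x ≡ 6 (mod 7): 171·t ≡ 6 − 46 = -40 (mod 7).
    Reduce coefficients mod 7: 3·t ≡ 2 (mod 7).
    The inverse of 3 mod 7 is 5 (since 3·5 = 15 = 2·7 + 1), so t ≡ 5·2 = 10 ≡ 3 (mod 7).
    Then x = 46 + 171·3 = 559, valid modulo lcm(171, 7) = 1197: x ≡ 559 (mod 1197).
  Combine with x ≡ 1 (mod 16); new modulus lcm = 19152.
    Write x = 559 + 1197·t and substitute into x ≡ 1 (mod 16): 1197·t ≡ 1 − 559 = -558 (mod 16).
    Reduce coefficients mod 16: 13·t ≡ 2 (mod 16).
    The inverse of 13 mod 16 is 5 (since 13·5 = 65 = 4·16 + 1), so t ≡ 5·2 = 10 ≡ 10 (mod 16).
    Then x = 559 + 1197·10 = 12529, valid modulo lcm(1197, 16) = 19152: x ≡ 12529 (mod 19152).
Verify against each original: 12529 mod 19 = 8, 12529 mod 9 = 1, 12529 mod 7 = 6, 12529 mod 16 = 1.

x ≡ 12529 (mod 19152).


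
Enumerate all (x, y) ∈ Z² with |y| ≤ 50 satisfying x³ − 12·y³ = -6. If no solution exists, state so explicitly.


The equation is x³ - 12y³ = -6. For fixed y, x³ = 12·y³ − 6, so a solution requires the RHS to be a perfect cube.
Strategy: iterate y from -50 to 50, compute RHS = 12·y³ − 6, and check whether it is a (positive or negative) perfect cube.
Check small values of y:
  y = 0: RHS = -6 is not a perfect cube.
  y = 1: RHS = 6 is not a perfect cube.
  y = -1: RHS = -18 is not a perfect cube.
  y = 2: RHS = 90 is not a perfect cube.
  y = -2: RHS = -102 is not a perfect cube.
  y = 3: RHS = 318 is not a perfect cube.
  y = -3: RHS = -330 is not a perfect cube.
Continuing the search up to |y| = 50 finds no solutions either.
No (x, y) in the scanned range satisfies the equation.

No integer solutions with |y| ≤ 50.


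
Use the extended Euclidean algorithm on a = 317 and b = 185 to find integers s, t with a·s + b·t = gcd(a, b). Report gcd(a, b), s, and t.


Euclidean algorithm on (317, 185) — divide until remainder is 0:
  317 = 1 · 185 + 132
  185 = 1 · 132 + 53
  132 = 2 · 53 + 26
  53 = 2 · 26 + 1
  26 = 26 · 1 + 0
gcd(317, 185) = 1.
Track Bezout coefficients alongside the remainders: start with r₀ = 317 = a·1 + b·0 (s = 1, t = 0) and r₁ = 185 = a·0 + b·1 (s = 0, t = 1); each new remainder r_{k+1} = r_{k-1} − q_k·r_k inherits s_{k+1} = s_{k-1} − q_k·s_k, t_{k+1} = t_{k-1} − q_k·t_k, so r_k = a·s_k + b·t_k at every step:
  q = 1: r = 132, s = 1 − 1·0 = 1, t = 0 − 1·1 = -1  (check: 317·1 + 185·(-1) = 132)
  q = 1: r = 53, s = 0 − 1·1 = -1, t = 1 − 1·(-1) = 2  (check: 317·(-1) + 185·2 = 53)
  q = 2: r = 26, s = 1 − 2·(-1) = 3, t = -1 − 2·2 = -5  (check: 317·3 + 185·(-5) = 26)
  q = 2: r = 1, s = -1 − 2·3 = -7, t = 2 − 2·(-5) = 12  (check: 317·(-7) + 185·12 = 1)
The row with r = 1 (the gcd) gives the Bezout coefficients s = -7, t = 12.
Result: 317 · (-7) + 185 · (12) = 1.

gcd(317, 185) = 1; s = -7, t = 12 (check: 317·(-7) + 185·12 = 1).


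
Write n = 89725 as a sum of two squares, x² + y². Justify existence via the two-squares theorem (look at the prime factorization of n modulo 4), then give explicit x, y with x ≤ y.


Step 1: Factor n = 89725 = 5^2 · 37 · 97.
Step 2: Check the mod-4 condition on each prime factor: 5 ≡ 1 (mod 4), exponent 2; 37 ≡ 1 (mod 4), exponent 1; 97 ≡ 1 (mod 4), exponent 1.
All primes ≡ 3 (mod 4) appear to even exponent (or don't appear), so by the two-squares theorem n IS expressible as a sum of two squares.
Step 3: Build a representation. Group n = k² · m with k = 5 and m = 37 · 97 = 3589 (a product of primes ≡ 1 (mod 4)); a representation of m scales to one of n via (k·x)² + (k·y)² = k²(x² + y²). Each prime p ≡ 1 (mod 4) is itself a sum of two squares; find a² by testing p − a² for a perfect square:
  37: 37 − 1² = 36 = 6² ⇒ 37 = 1² + 6².
  97: 97 − 1² = 96, 97 − 2² = 93, 97 − 3² = 88, 97 − 4² = 81 = 9² ⇒ 97 = 4² + 9².
  Combine using the Brahmagupta–Fibonacci identity (a² + b²)(c² + d²) = (ac − bd)² + (ad + bc)² = (ac + bd)² + (ad − bc)²:
  37 · 97 = 3589: from (1² + 6²)(4² + 9²), take (1·4 − 6·9, 1·9 + 6·4) = (4 − 54, 9 + 24) = (-50, 33); dropping signs (only squares matter) gives (50, 33); check 50² + 33² = 2500 + 1089 = 3589 ✓.
  Scale by k = 5: (5·50, 5·33) = (250, 165).
Step 4: Order so x ≤ y and verify: 165² + 250² = 27225 + 62500 = 89725 = n. ✓

n = 89725 = 165² + 250² (one valid representation with x ≤ y).


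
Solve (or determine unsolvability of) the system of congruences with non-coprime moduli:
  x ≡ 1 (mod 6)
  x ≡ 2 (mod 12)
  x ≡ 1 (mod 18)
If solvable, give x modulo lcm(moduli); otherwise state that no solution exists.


Moduli 6, 12, 18 are not pairwise coprime, so CRT works modulo lcm(m_i) when all pairwise compatibility conditions hold.
Pairwise compatibility: gcd(m_i, m_j) must divide a_i - a_j for every pair.
Merge one congruence at a time:
  Start: x ≡ 1 (mod 6).
  Combine with x ≡ 2 (mod 12): gcd(6, 12) = 6, and 2 - 1 = 1 is NOT divisible by 6.
    ⇒ system is inconsistent (no integer solution).

No solution (the system is inconsistent).


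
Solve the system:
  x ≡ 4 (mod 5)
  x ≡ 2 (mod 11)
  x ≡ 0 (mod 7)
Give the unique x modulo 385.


Moduli 5, 11, 7 are pairwise coprime; by CRT there is a unique solution modulo M = 5 · 11 · 7 = 385.
Solve pairwise, accumulating the modulus:
  Start with x ≡ 4 (mod 5).
  Combine with x ≡ 2 (mod 11): since gcd(5, 11) = 1, we get a unique residue mod 55.
    Write x = 4 + 5·t and substitute into x ≡ 2 (mod 11): 5·t ≡ 2 − 4 = -2 (mod 11).
    Reduce coefficients mod 11: 5·t ≡ 9 (mod 11).
    The inverse of 5 mod 11 is 9 (since 5·9 = 45 = 4·11 + 1), so t ≡ 9·9 = 81 ≡ 4 (mod 11).
    Then x = 4 + 5·4 = 24, valid modulo lcm(5, 11) = 55: x ≡ 24 (mod 55).
  Combine with x ≡ 0 (mod 7): since gcd(55, 7) = 1, we get a unique residue mod 385.
    Write x = 24 + 55·t and substitute into x ≡ 0 (mod 7): 55·t ≡ 0 − 24 = -24 (mod 7).
    Reduce coefficients mod 7: 6·t ≡ 4 (mod 7).
    The inverse of 6 mod 7 is 6 (since 6·6 = 36 = 5·7 + 1), so t ≡ 6·4 = 24 ≡ 3 (mod 7).
    Then x = 24 + 55·3 = 189, valid modulo lcm(55, 7) = 385: x ≡ 189 (mod 385).
Verify: 189 mod 5 = 4 ✓, 189 mod 11 = 2 ✓, 189 mod 7 = 0 ✓.

x ≡ 189 (mod 385).


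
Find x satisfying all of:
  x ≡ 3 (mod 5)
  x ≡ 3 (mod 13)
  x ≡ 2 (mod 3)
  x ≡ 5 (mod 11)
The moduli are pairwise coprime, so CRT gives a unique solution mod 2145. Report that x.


Product of moduli M = 5 · 13 · 3 · 11 = 2145.
Merge one congruence at a time:
  Start: x ≡ 3 (mod 5).
  Combine with x ≡ 3 (mod 13); new modulus lcm = 65.
    Write x = 3 + 5·t and substitute into x ≡ 3 (mod 13): 5·t ≡ 3 − 3 = 0 (mod 13).
    The inverse of 5 mod 13 is 8 (since 5·8 = 40 = 3·13 + 1), so t ≡ 8·0 = 0 ≡ 0 (mod 13).
    Then x = 3 + 5·0 = 3, valid modulo lcm(5, 13) = 65: x ≡ 3 (mod 65).
  Combine with x ≡ 2 (mod 3); new modulus lcm = 195.
    Write x = 3 + 65·t and substitute into x ≡ 2 (mod 3): 65·t ≡ 2 − 3 = -1 (mod 3).
    Reduce coefficients mod 3: 2·t ≡ 2 (mod 3).
    The inverse of 2 mod 3 is 2 (since 2·2 = 4 = 1·3 + 1), so t ≡ 2·2 = 4 ≡ 1 (mod 3).
    Then x = 3 + 65·1 = 68, valid modulo lcm(65, 3) = 195: x ≡ 68 (mod 195).
  Combine with x ≡ 5 (mod 11); new modulus lcm = 2145.
    Write x = 68 + 195·t and substitute into x ≡ 5 (mod 11): 195·t ≡ 5 − 68 = -63 (mod 11).
    Reduce coefficients mod 11: 8·t ≡ 3 (mod 11).
    The inverse of 8 mod 11 is 7 (since 8·7 = 56 = 5·11 + 1), so t ≡ 7·3 = 21 ≡ 10 (mod 11).
    Then x = 68 + 195·10 = 2018, valid modulo lcm(195, 11) = 2145: x ≡ 2018 (mod 2145).
Verify against each original: 2018 mod 5 = 3, 2018 mod 13 = 3, 2018 mod 3 = 2, 2018 mod 11 = 5.

x ≡ 2018 (mod 2145).


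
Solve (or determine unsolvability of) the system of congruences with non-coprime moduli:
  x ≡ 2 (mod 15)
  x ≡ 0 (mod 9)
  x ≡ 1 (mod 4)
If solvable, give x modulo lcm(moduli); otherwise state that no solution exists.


Moduli 15, 9, 4 are not pairwise coprime, so CRT works modulo lcm(m_i) when all pairwise compatibility conditions hold.
Pairwise compatibility: gcd(m_i, m_j) must divide a_i - a_j for every pair.
Merge one congruence at a time:
  Start: x ≡ 2 (mod 15).
  Combine with x ≡ 0 (mod 9): gcd(15, 9) = 3, and 0 - 2 = -2 is NOT divisible by 3.
    ⇒ system is inconsistent (no integer solution).

No solution (the system is inconsistent).


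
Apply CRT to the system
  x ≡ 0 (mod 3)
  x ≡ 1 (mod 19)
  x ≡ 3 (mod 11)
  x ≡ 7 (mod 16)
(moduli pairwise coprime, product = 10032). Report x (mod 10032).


Product of moduli M = 3 · 19 · 11 · 16 = 10032.
Merge one congruence at a time:
  Start: x ≡ 0 (mod 3).
  Combine with x ≡ 1 (mod 19); new modulus lcm = 57.
    Write x = 0 + 3·t and substitute into x ≡ 1 (mod 19): 3·t ≡ 1 − 0 = 1 (mod 19).
    The inverse of 3 mod 19 is 13 (since 3·13 = 39 = 2·19 + 1), so t ≡ 13·1 = 13 ≡ 13 (mod 19).
    Then x = 0 + 3·13 = 39, valid modulo lcm(3, 19) = 57: x ≡ 39 (mod 57).
  Combine with x ≡ 3 (mod 11); new modulus lcm = 627.
    Write x = 39 + 57·t and substitute into x ≡ 3 (mod 11): 57·t ≡ 3 − 39 = -36 (mod 11).
    Reduce coefficients mod 11: 2·t ≡ 8 (mod 11).
    The inverse of 2 mod 11 is 6 (since 2·6 = 12 = 1·11 + 1), so t ≡ 6·8 = 48 ≡ 4 (mod 11).
    Then x = 39 + 57·4 = 267, valid modulo lcm(57, 11) = 627: x ≡ 267 (mod 627).
  Combine with x ≡ 7 (mod 16); new modulus lcm = 10032.
    Write x = 267 + 627·t and substitute into x ≡ 7 (mod 16): 627·t ≡ 7 − 267 = -260 (mod 16).
    Reduce coefficients mod 16: 3·t ≡ 12 (mod 16).
    The inverse of 3 mod 16 is 11 (since 3·11 = 33 = 2·16 + 1), so t ≡ 11·12 = 132 ≡ 4 (mod 16).
    Then x = 267 + 627·4 = 2775, valid modulo lcm(627, 16) = 10032: x ≡ 2775 (mod 10032).
Verify against each original: 2775 mod 3 = 0, 2775 mod 19 = 1, 2775 mod 11 = 3, 2775 mod 16 = 7.

x ≡ 2775 (mod 10032).


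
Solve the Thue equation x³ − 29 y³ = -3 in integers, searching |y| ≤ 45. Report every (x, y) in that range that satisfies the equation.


The equation is x³ - 29y³ = -3. For fixed y, x³ = 29·y³ − 3, so a solution requires the RHS to be a perfect cube.
Strategy: iterate y from -45 to 45, compute RHS = 29·y³ − 3, and check whether it is a (positive or negative) perfect cube.
Check small values of y:
  y = 0: RHS = -3 is not a perfect cube.
  y = 1: RHS = 26 is not a perfect cube.
  y = -1: RHS = -32 is not a perfect cube.
  y = 2: RHS = 229 is not a perfect cube.
  y = -2: RHS = -235 is not a perfect cube.
  y = 3: RHS = 780 is not a perfect cube.
  y = -3: RHS = -786 is not a perfect cube.
Continuing the search up to |y| = 45 finds no solutions either.
No (x, y) in the scanned range satisfies the equation.

No integer solutions with |y| ≤ 45.


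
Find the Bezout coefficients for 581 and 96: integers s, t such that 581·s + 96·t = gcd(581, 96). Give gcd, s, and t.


Euclidean algorithm on (581, 96) — divide until remainder is 0:
  581 = 6 · 96 + 5
  96 = 19 · 5 + 1
  5 = 5 · 1 + 0
gcd(581, 96) = 1.
Track Bezout coefficients alongside the remainders: start with r₀ = 581 = a·1 + b·0 (s = 1, t = 0) and r₁ = 96 = a·0 + b·1 (s = 0, t = 1); each new remainder r_{k+1} = r_{k-1} − q_k·r_k inherits s_{k+1} = s_{k-1} − q_k·s_k, t_{k+1} = t_{k-1} − q_k·t_k, so r_k = a·s_k + b·t_k at every step:
  q = 6: r = 5, s = 1 − 6·0 = 1, t = 0 − 6·1 = -6  (check: 581·1 + 96·(-6) = 5)
  q = 19: r = 1, s = 0 − 19·1 = -19, t = 1 − 19·(-6) = 115  (check: 581·(-19) + 96·115 = 1)
The row with r = 1 (the gcd) gives the Bezout coefficients s = -19, t = 115.
Result: 581 · (-19) + 96 · (115) = 1.

gcd(581, 96) = 1; s = -19, t = 115 (check: 581·(-19) + 96·115 = 1).


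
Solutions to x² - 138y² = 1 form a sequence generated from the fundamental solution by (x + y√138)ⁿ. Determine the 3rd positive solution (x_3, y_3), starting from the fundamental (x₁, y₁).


Step 1: Find the fundamental solution (x₁, y₁) of x² - 138y² = 1.
  Expand √138 as a continued fraction. a₀ = ⌊√138⌋ = 11; iterate m_{k+1} = d_k·a_k − m_k, d_{k+1} = (138 − m_{k+1}²)/d_k, a_{k+1} = ⌊(a₀ + m_{k+1})/d_{k+1}⌋ (starting m₀ = 0, d₀ = 1), with convergents p_k = a_k·p_{k-1} + p_{k-2}, q_k = a_k·q_{k-1} + q_{k-2} (p₋₁ = 1, q₋₁ = 0):
  k = 0: a₀ = 11; p₀/q₀ = 11/1; p₀² − 138·q₀² = 121 − 138 = -17.
  k = 1: m = 11, d = 17, a = ⌊(11 + 11)/17⌋ = 1; p/q = (1·11 + 1)/(1·1 + 0) = 12/1; p² − 138·q² = 144 − 138 = 6.
  k = 2: m = 6, d = 6, a = ⌊(11 + 6)/6⌋ = 2; p/q = (2·12 + 11)/(2·1 + 1) = 35/3; p² − 138·q² = 1225 − 1242 = -17.
  k = 3: m = 6, d = 17, a = ⌊(11 + 6)/17⌋ = 1; p/q = (1·35 + 12)/(1·3 + 1) = 47/4; p² − 138·q² = 2209 − 2208 = 1.
  The first convergent with p² − 138·q² = 1 gives the fundamental solution (x₁, y₁) = (47, 4).
Step 2: Apply the recurrence (x_{n+1}, y_{n+1}) = (x₁x_n + 138y₁y_n, x₁y_n + y₁x_n) repeatedly.
  From (x_1, y_1) = (47, 4): x_2 = 47·47 + 138·4·4 = 4417; y_2 = 47·4 + 4·47 = 376.
  From (x_2, y_2) = (4417, 376): x_3 = 47·4417 + 138·4·376 = 415151; y_3 = 47·376 + 4·4417 = 35340.
Step 3: Verify x_3² - 138·y_3² = 172350352801 - 172350352800 = 1 (should be 1). ✓

(x_1, y_1) = (47, 4); (x_3, y_3) = (415151, 35340).


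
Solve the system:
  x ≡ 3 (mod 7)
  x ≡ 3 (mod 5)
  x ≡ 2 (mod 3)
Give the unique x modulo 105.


Moduli 7, 5, 3 are pairwise coprime; by CRT there is a unique solution modulo M = 7 · 5 · 3 = 105.
Solve pairwise, accumulating the modulus:
  Start with x ≡ 3 (mod 7).
  Combine with x ≡ 3 (mod 5): since gcd(7, 5) = 1, we get a unique residue mod 35.
    Write x = 3 + 7·t and substitute into x ≡ 3 (mod 5): 7·t ≡ 3 − 3 = 0 (mod 5).
    Reduce coefficients mod 5: 2·t ≡ 0 (mod 5).
    The inverse of 2 mod 5 is 3 (since 2·3 = 6 = 1·5 + 1), so t ≡ 3·0 = 0 ≡ 0 (mod 5).
    Then x = 3 + 7·0 = 3, valid modulo lcm(7, 5) = 35: x ≡ 3 (mod 35).
  Combine with x ≡ 2 (mod 3): since gcd(35, 3) = 1, we get a unique residue mod 105.
    Write x = 3 + 35·t and substitute into x ≡ 2 (mod 3): 35·t ≡ 2 − 3 = -1 (mod 3).
    Reduce coefficients mod 3: 2·t ≡ 2 (mod 3).
    The inverse of 2 mod 3 is 2 (since 2·2 = 4 = 1·3 + 1), so t ≡ 2·2 = 4 ≡ 1 (mod 3).
    Then x = 3 + 35·1 = 38, valid modulo lcm(35, 3) = 105: x ≡ 38 (mod 105).
Verify: 38 mod 7 = 3 ✓, 38 mod 5 = 3 ✓, 38 mod 3 = 2 ✓.

x ≡ 38 (mod 105).


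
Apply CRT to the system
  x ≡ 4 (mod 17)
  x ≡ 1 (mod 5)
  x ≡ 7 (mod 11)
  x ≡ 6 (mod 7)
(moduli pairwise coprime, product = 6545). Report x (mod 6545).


Product of moduli M = 17 · 5 · 11 · 7 = 6545.
Merge one congruence at a time:
  Start: x ≡ 4 (mod 17).
  Combine with x ≡ 1 (mod 5); new modulus lcm = 85.
    Write x = 4 + 17·t and substitute into x ≡ 1 (mod 5): 17·t ≡ 1 − 4 = -3 (mod 5).
    Reduce coefficients mod 5: 2·t ≡ 2 (mod 5).
    The inverse of 2 mod 5 is 3 (since 2·3 = 6 = 1·5 + 1), so t ≡ 3·2 = 6 ≡ 1 (mod 5).
    Then x = 4 + 17·1 = 21, valid modulo lcm(17, 5) = 85: x ≡ 21 (mod 85).
  Combine with x ≡ 7 (mod 11); new modulus lcm = 935.
    Write x = 21 + 85·t and substitute into x ≡ 7 (mod 11): 85·t ≡ 7 − 21 = -14 (mod 11).
    Reduce coefficients mod 11: 8·t ≡ 8 (mod 11).
    The inverse of 8 mod 11 is 7 (since 8·7 = 56 = 5·11 + 1), so t ≡ 7·8 = 56 ≡ 1 (mod 11).
    Then x = 21 + 85·1 = 106, valid modulo lcm(85, 11) = 935: x ≡ 106 (mod 935).
  Combine with x ≡ 6 (mod 7); new modulus lcm = 6545.
    Write x = 106 + 935·t and substitute into x ≡ 6 (mod 7): 935·t ≡ 6 − 106 = -100 (mod 7).
    Reduce coefficients mod 7: 4·t ≡ 5 (mod 7).
    The inverse of 4 mod 7 is 2 (since 4·2 = 8 = 1·7 + 1), so t ≡ 2·5 = 10 ≡ 3 (mod 7).
    Then x = 106 + 935·3 = 2911, valid modulo lcm(935, 7) = 6545: x ≡ 2911 (mod 6545).
Verify against each original: 2911 mod 17 = 4, 2911 mod 5 = 1, 2911 mod 11 = 7, 2911 mod 7 = 6.

x ≡ 2911 (mod 6545).


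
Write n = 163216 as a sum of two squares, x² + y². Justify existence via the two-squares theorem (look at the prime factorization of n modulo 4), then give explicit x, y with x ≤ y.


Step 1: Factor n = 163216 = 2^4 · 101^2.
Step 2: Check the mod-4 condition on each prime factor: 2 = 2 (special); 101 ≡ 1 (mod 4), exponent 2.
All primes ≡ 3 (mod 4) appear to even exponent (or don't appear), so by the two-squares theorem n IS expressible as a sum of two squares.
Step 3: Build a representation. Group n = k² · m with k = 4 and m = 101 · 101 = 10201 (a product of primes ≡ 1 (mod 4)); a representation of m scales to one of n via (k·x)² + (k·y)² = k²(x² + y²). Each prime p ≡ 1 (mod 4) is itself a sum of two squares; find a² by testing p − a² for a perfect square:
  101: 101 − 1² = 100 = 10² ⇒ 101 = 1² + 10².
  Combine using the Brahmagupta–Fibonacci identity (a² + b²)(c² + d²) = (ac − bd)² + (ad + bc)² = (ac + bd)² + (ad − bc)²:
  101 · 101 = 10201: from (1² + 10²)(1² + 10²), take (1·1 − 10·10, 1·10 + 10·1) = (1 − 100, 10 + 10) = (-99, 20); dropping signs (only squares matter) gives (99, 20); check 99² + 20² = 9801 + 400 = 10201 ✓.
  Scale by k = 4: (4·99, 4·20) = (396, 80).
Step 4: Order so x ≤ y and verify: 80² + 396² = 6400 + 156816 = 163216 = n. ✓

n = 163216 = 80² + 396² (one valid representation with x ≤ y).


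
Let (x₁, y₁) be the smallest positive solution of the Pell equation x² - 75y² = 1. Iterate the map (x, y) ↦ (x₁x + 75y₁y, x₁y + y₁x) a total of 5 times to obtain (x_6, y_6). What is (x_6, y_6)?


Step 1: Find the fundamental solution (x₁, y₁) of x² - 75y² = 1.
  Expand √75 as a continued fraction. a₀ = ⌊√75⌋ = 8; iterate m_{k+1} = d_k·a_k − m_k, d_{k+1} = (75 − m_{k+1}²)/d_k, a_{k+1} = ⌊(a₀ + m_{k+1})/d_{k+1}⌋ (starting m₀ = 0, d₀ = 1), with convergents p_k = a_k·p_{k-1} + p_{k-2}, q_k = a_k·q_{k-1} + q_{k-2} (p₋₁ = 1, q₋₁ = 0):
  k = 0: a₀ = 8; p₀/q₀ = 8/1; p₀² − 75·q₀² = 64 − 75 = -11.
  k = 1: m = 8, d = 11, a = ⌊(8 + 8)/11⌋ = 1; p/q = (1·8 + 1)/(1·1 + 0) = 9/1; p² − 75·q² = 81 − 75 = 6.
  k = 2: m = 3, d = 6, a = ⌊(8 + 3)/6⌋ = 1; p/q = (1·9 + 8)/(1·1 + 1) = 17/2; p² − 75·q² = 289 − 300 = -11.
  k = 3: m = 3, d = 11, a = ⌊(8 + 3)/11⌋ = 1; p/q = (1·17 + 9)/(1·2 + 1) = 26/3; p² − 75·q² = 676 − 675 = 1.
  The first convergent with p² − 75·q² = 1 gives the fundamental solution (x₁, y₁) = (26, 3).
Step 2: Apply the recurrence (x_{n+1}, y_{n+1}) = (x₁x_n + 75y₁y_n, x₁y_n + y₁x_n) repeatedly.
  From (x_1, y_1) = (26, 3): x_2 = 26·26 + 75·3·3 = 1351; y_2 = 26·3 + 3·26 = 156.
  From (x_2, y_2) = (1351, 156): x_3 = 26·1351 + 75·3·156 = 70226; y_3 = 26·156 + 3·1351 = 8109.
  From (x_3, y_3) = (70226, 8109): x_4 = 26·70226 + 75·3·8109 = 3650401; y_4 = 26·8109 + 3·70226 = 421512.
  From (x_4, y_4) = (3650401, 421512): x_5 = 26·3650401 + 75·3·421512 = 189750626; y_5 = 26·421512 + 3·3650401 = 21910515.
  From (x_5, y_5) = (189750626, 21910515): x_6 = 26·189750626 + 75·3·21910515 = 9863382151; y_6 = 26·21910515 + 3·189750626 = 1138925268.
Step 3: Verify x_6² - 75·y_6² = 97286307456665386801 - 97286307456665386800 = 1 (should be 1). ✓

(x_1, y_1) = (26, 3); (x_6, y_6) = (9863382151, 1138925268).


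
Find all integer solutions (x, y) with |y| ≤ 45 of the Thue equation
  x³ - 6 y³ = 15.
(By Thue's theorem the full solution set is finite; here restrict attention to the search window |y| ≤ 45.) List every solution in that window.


The equation is x³ - 6y³ = 15. For fixed y, x³ = 6·y³ + 15, so a solution requires the RHS to be a perfect cube.
Strategy: iterate y from -45 to 45, compute RHS = 6·y³ + 15, and check whether it is a (positive or negative) perfect cube.
Check small values of y:
  y = 0: RHS = 15 is not a perfect cube.
  y = 1: RHS = 21 is not a perfect cube.
  y = -1: RHS = 9 is not a perfect cube.
  y = 2: RHS = 63 is not a perfect cube.
  y = -2: RHS = -33 is not a perfect cube.
  y = 3: RHS = 177 is not a perfect cube.
  y = -3: RHS = -147 is not a perfect cube.
Continuing the search up to |y| = 45 finds no solutions either.
No (x, y) in the scanned range satisfies the equation.

No integer solutions with |y| ≤ 45.


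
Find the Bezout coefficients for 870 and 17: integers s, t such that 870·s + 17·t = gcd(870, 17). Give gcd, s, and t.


Euclidean algorithm on (870, 17) — divide until remainder is 0:
  870 = 51 · 17 + 3
  17 = 5 · 3 + 2
  3 = 1 · 2 + 1
  2 = 2 · 1 + 0
gcd(870, 17) = 1.
Track Bezout coefficients alongside the remainders: start with r₀ = 870 = a·1 + b·0 (s = 1, t = 0) and r₁ = 17 = a·0 + b·1 (s = 0, t = 1); each new remainder r_{k+1} = r_{k-1} − q_k·r_k inherits s_{k+1} = s_{k-1} − q_k·s_k, t_{k+1} = t_{k-1} − q_k·t_k, so r_k = a·s_k + b·t_k at every step:
  q = 51: r = 3, s = 1 − 51·0 = 1, t = 0 − 51·1 = -51  (check: 870·1 + 17·(-51) = 3)
  q = 5: r = 2, s = 0 − 5·1 = -5, t = 1 − 5·(-51) = 256  (check: 870·(-5) + 17·256 = 2)
  q = 1: r = 1, s = 1 − 1·(-5) = 6, t = -51 − 1·256 = -307  (check: 870·6 + 17·(-307) = 1)
The row with r = 1 (the gcd) gives the Bezout coefficients s = 6, t = -307.
Result: 870 · (6) + 17 · (-307) = 1.

gcd(870, 17) = 1; s = 6, t = -307 (check: 870·6 + 17·(-307) = 1).


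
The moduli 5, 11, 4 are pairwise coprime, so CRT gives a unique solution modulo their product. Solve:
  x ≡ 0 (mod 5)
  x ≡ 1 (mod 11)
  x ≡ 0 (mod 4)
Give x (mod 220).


Moduli 5, 11, 4 are pairwise coprime; by CRT there is a unique solution modulo M = 5 · 11 · 4 = 220.
Solve pairwise, accumulating the modulus:
  Start with x ≡ 0 (mod 5).
  Combine with x ≡ 1 (mod 11): since gcd(5, 11) = 1, we get a unique residue mod 55.
    Write x = 0 + 5·t and substitute into x ≡ 1 (mod 11): 5·t ≡ 1 − 0 = 1 (mod 11).
    The inverse of 5 mod 11 is 9 (since 5·9 = 45 = 4·11 + 1), so t ≡ 9·1 = 9 ≡ 9 (mod 11).
    Then x = 0 + 5·9 = 45, valid modulo lcm(5, 11) = 55: x ≡ 45 (mod 55).
  Combine with x ≡ 0 (mod 4): since gcd(55, 4) = 1, we get a unique residue mod 220.
    Write x = 45 + 55·t and substitute into x ≡ 0 (mod 4): 55·t ≡ 0 − 45 = -45 (mod 4).
    Reduce coefficients mod 4: 3·t ≡ 3 (mod 4).
    The inverse of 3 mod 4 is 3 (since 3·3 = 9 = 2·4 + 1), so t ≡ 3·3 = 9 ≡ 1 (mod 4).
    Then x = 45 + 55·1 = 100, valid modulo lcm(55, 4) = 220: x ≡ 100 (mod 220).
Verify: 100 mod 5 = 0 ✓, 100 mod 11 = 1 ✓, 100 mod 4 = 0 ✓.

x ≡ 100 (mod 220).


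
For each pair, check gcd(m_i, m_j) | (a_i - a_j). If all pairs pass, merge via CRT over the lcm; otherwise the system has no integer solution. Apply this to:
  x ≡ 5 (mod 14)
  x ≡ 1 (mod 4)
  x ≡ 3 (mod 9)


Moduli 14, 4, 9 are not pairwise coprime, so CRT works modulo lcm(m_i) when all pairwise compatibility conditions hold.
Pairwise compatibility: gcd(m_i, m_j) must divide a_i - a_j for every pair.
Merge one congruence at a time:
  Start: x ≡ 5 (mod 14).
  Combine with x ≡ 1 (mod 4): gcd(14, 4) = 2; 1 - 5 = -4, which IS divisible by 2, so compatible.
    Write x = 5 + 14·t and substitute into x ≡ 1 (mod 4): 14·t ≡ 1 − 5 = -4 (mod 4).
    Divide the congruence (and modulus) by g = 2: 7·t ≡ -2 (mod 2).
    Reduce coefficients mod 2: 1·t ≡ 0 (mod 2).
    So t ≡ 0 (mod 2).
    Then x = 5 + 14·0 = 5, valid modulo lcm(14, 4) = 28: x ≡ 5 (mod 28).
  Combine with x ≡ 3 (mod 9): gcd(28, 9) = 1; 3 - 5 = -2, which IS divisible by 1, so compatible.
    Write x = 5 + 28·t and substitute into x ≡ 3 (mod 9): 28·t ≡ 3 − 5 = -2 (mod 9).
    Reduce coefficients mod 9: 1·t ≡ 7 (mod 9).
    So t ≡ 7 (mod 9).
    Then x = 5 + 28·7 = 201, valid modulo lcm(28, 9) = 252: x ≡ 201 (mod 252).
Verify: 201 mod 14 = 5, 201 mod 4 = 1, 201 mod 9 = 3.

x ≡ 201 (mod 252).


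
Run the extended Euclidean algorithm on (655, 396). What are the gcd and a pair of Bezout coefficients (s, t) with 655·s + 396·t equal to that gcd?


Euclidean algorithm on (655, 396) — divide until remainder is 0:
  655 = 1 · 396 + 259
  396 = 1 · 259 + 137
  259 = 1 · 137 + 122
  137 = 1 · 122 + 15
  122 = 8 · 15 + 2
  15 = 7 · 2 + 1
  2 = 2 · 1 + 0
gcd(655, 396) = 1.
Track Bezout coefficients alongside the remainders: start with r₀ = 655 = a·1 + b·0 (s = 1, t = 0) and r₁ = 396 = a·0 + b·1 (s = 0, t = 1); each new remainder r_{k+1} = r_{k-1} − q_k·r_k inherits s_{k+1} = s_{k-1} − q_k·s_k, t_{k+1} = t_{k-1} − q_k·t_k, so r_k = a·s_k + b·t_k at every step:
  q = 1: r = 259, s = 1 − 1·0 = 1, t = 0 − 1·1 = -1  (check: 655·1 + 396·(-1) = 259)
  q = 1: r = 137, s = 0 − 1·1 = -1, t = 1 − 1·(-1) = 2  (check: 655·(-1) + 396·2 = 137)
  q = 1: r = 122, s = 1 − 1·(-1) = 2, t = -1 − 1·2 = -3  (check: 655·2 + 396·(-3) = 122)
  q = 1: r = 15, s = -1 − 1·2 = -3, t = 2 − 1·(-3) = 5  (check: 655·(-3) + 396·5 = 15)
  q = 8: r = 2, s = 2 − 8·(-3) = 26, t = -3 − 8·5 = -43  (check: 655·26 + 396·(-43) = 2)
  q = 7: r = 1, s = -3 − 7·26 = -185, t = 5 − 7·(-43) = 306  (check: 655·(-185) + 396·306 = 1)
The row with r = 1 (the gcd) gives the Bezout coefficients s = -185, t = 306.
Result: 655 · (-185) + 396 · (306) = 1.

gcd(655, 396) = 1; s = -185, t = 306 (check: 655·(-185) + 396·306 = 1).


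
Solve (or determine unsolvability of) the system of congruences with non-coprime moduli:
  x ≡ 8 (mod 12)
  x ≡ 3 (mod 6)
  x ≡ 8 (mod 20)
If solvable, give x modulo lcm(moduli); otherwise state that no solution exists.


Moduli 12, 6, 20 are not pairwise coprime, so CRT works modulo lcm(m_i) when all pairwise compatibility conditions hold.
Pairwise compatibility: gcd(m_i, m_j) must divide a_i - a_j for every pair.
Merge one congruence at a time:
  Start: x ≡ 8 (mod 12).
  Combine with x ≡ 3 (mod 6): gcd(12, 6) = 6, and 3 - 8 = -5 is NOT divisible by 6.
    ⇒ system is inconsistent (no integer solution).

No solution (the system is inconsistent).


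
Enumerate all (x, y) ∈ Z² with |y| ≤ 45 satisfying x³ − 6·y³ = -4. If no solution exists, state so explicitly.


The equation is x³ - 6y³ = -4. For fixed y, x³ = 6·y³ − 4, so a solution requires the RHS to be a perfect cube.
Strategy: iterate y from -45 to 45, compute RHS = 6·y³ − 4, and check whether it is a (positive or negative) perfect cube.
Check small values of y:
  y = 0: RHS = -4 is not a perfect cube.
  y = 1: RHS = 2 is not a perfect cube.
  y = -1: RHS = -10 is not a perfect cube.
  y = 2: RHS = 44 is not a perfect cube.
  y = -2: RHS = -52 is not a perfect cube.
  y = 3: RHS = 158 is not a perfect cube.
  y = -3: RHS = -166 is not a perfect cube.
Continuing the search up to |y| = 45 finds no solutions either.
No (x, y) in the scanned range satisfies the equation.

No integer solutions with |y| ≤ 45.


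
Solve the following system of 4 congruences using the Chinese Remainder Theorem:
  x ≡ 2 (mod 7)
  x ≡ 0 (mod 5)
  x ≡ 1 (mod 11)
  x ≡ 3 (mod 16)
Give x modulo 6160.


Product of moduli M = 7 · 5 · 11 · 16 = 6160.
Merge one congruence at a time:
  Start: x ≡ 2 (mod 7).
  Combine with x ≡ 0 (mod 5); new modulus lcm = 35.
    Write x = 2 + 7·t and substitute into x ≡ 0 (mod 5): 7·t ≡ 0 − 2 = -2 (mod 5).
    Reduce coefficients mod 5: 2·t ≡ 3 (mod 5).
    The inverse of 2 mod 5 is 3 (since 2·3 = 6 = 1·5 + 1), so t ≡ 3·3 = 9 ≡ 4 (mod 5).
    Then x = 2 + 7·4 = 30, valid modulo lcm(7, 5) = 35: x ≡ 30 (mod 35).
  Combine with x ≡ 1 (mod 11); new modulus lcm = 385.
    Write x = 30 + 35·t and substitute into x ≡ 1 (mod 11): 35·t ≡ 1 − 30 = -29 (mod 11).
    Reduce coefficients mod 11: 2·t ≡ 4 (mod 11).
    The inverse of 2 mod 11 is 6 (since 2·6 = 12 = 1·11 + 1), so t ≡ 6·4 = 24 ≡ 2 (mod 11).
    Then x = 30 + 35·2 = 100, valid modulo lcm(35, 11) = 385: x ≡ 100 (mod 385).
  Combine with x ≡ 3 (mod 16); new modulus lcm = 6160.
    Write x = 100 + 385·t and substitute into x ≡ 3 (mod 16): 385·t ≡ 3 − 100 = -97 (mod 16).
    Reduce coefficients mod 16: 1·t ≡ 15 (mod 16).
    So t ≡ 15 (mod 16).
    Then x = 100 + 385·15 = 5875, valid modulo lcm(385, 16) = 6160: x ≡ 5875 (mod 6160).
Verify against each original: 5875 mod 7 = 2, 5875 mod 5 = 0, 5875 mod 11 = 1, 5875 mod 16 = 3.

x ≡ 5875 (mod 6160).


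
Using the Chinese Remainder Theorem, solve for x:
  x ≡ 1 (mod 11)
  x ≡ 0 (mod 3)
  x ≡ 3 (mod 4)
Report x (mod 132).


Moduli 11, 3, 4 are pairwise coprime; by CRT there is a unique solution modulo M = 11 · 3 · 4 = 132.
Solve pairwise, accumulating the modulus:
  Start with x ≡ 1 (mod 11).
  Combine with x ≡ 0 (mod 3): since gcd(11, 3) = 1, we get a unique residue mod 33.
    Write x = 1 + 11·t and substitute into x ≡ 0 (mod 3): 11·t ≡ 0 − 1 = -1 (mod 3).
    Reduce coefficients mod 3: 2·t ≡ 2 (mod 3).
    The inverse of 2 mod 3 is 2 (since 2·2 = 4 = 1·3 + 1), so t ≡ 2·2 = 4 ≡ 1 (mod 3).
    Then x = 1 + 11·1 = 12, valid modulo lcm(11, 3) = 33: x ≡ 12 (mod 33).
  Combine with x ≡ 3 (mod 4): since gcd(33, 4) = 1, we get a unique residue mod 132.
    Write x = 12 + 33·t and substitute into x ≡ 3 (mod 4): 33·t ≡ 3 − 12 = -9 (mod 4).
    Reduce coefficients mod 4: 1·t ≡ 3 (mod 4).
    So t ≡ 3 (mod 4).
    Then x = 12 + 33·3 = 111, valid modulo lcm(33, 4) = 132: x ≡ 111 (mod 132).
Verify: 111 mod 11 = 1 ✓, 111 mod 3 = 0 ✓, 111 mod 4 = 3 ✓.

x ≡ 111 (mod 132).
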